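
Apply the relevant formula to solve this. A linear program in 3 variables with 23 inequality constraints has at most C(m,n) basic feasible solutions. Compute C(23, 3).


Each vertex corresponds to some choice of n active constraints out of m, so the number of vertices is at most C(m, n) = m! / (n!(m-n)!).
m = 23, n = 3
Numerator: 23 * 22 * 21
Denominator: 3! = 6
C(23, 3) = 1771


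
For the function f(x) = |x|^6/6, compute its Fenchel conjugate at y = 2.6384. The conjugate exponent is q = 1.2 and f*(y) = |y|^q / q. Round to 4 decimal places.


The conjugate exponent q satisfies 1/p + 1/q = 1.
p = 6, so q = 6/(6 - 1) = 1.2
|y|^q = 2.6384^1.2 = 3.2034
f*(2.6384) = 3.2034 / 1.2 = 2.6695


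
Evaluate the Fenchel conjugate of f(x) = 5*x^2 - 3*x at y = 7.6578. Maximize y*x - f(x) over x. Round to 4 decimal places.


f*(y) = sup_x {y*x - a*x^2 - b*x} = sup_x {(y-b)*x - a*x^2}
FOC: (y - b) - 2a*x = 0 => x* = (y - b)/(2a)
x* = (7.6578 + 3)/(2*5) = 1.0658
f*(7.6578) = (y-b)^2/(4a) = (7.6578 + 3)^2/(4*5)
= 113.5887/20 = 5.6794


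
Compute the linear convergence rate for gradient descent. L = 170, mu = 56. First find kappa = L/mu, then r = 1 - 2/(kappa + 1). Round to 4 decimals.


Step 1: Compute the condition number.
kappa = L/mu = 170/56 = 3.0357
Step 2: Compute the convergence rate.
r = 1 - 2/(kappa + 1) = 1 - 2*mu/(L + mu) = (L - mu)/(L + mu) = 114/226 = 0.5044


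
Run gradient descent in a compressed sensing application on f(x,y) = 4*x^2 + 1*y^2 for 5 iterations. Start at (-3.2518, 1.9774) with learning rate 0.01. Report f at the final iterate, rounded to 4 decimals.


Gradient descent on f(x,y) = 4*x^2 + 1*y^2.
Starting point: (-3.2518, 1.9774), alpha = 0.01
Step 1: grad_x = 2*4*-3.2518 = -26.0144, grad_y = 2*1*1.9774 = 3.9548
  x_1 = -3.2518 - 0.01*-26.0144 = -2.9917
  y_1 = 1.9774 - 0.01*3.9548 = 1.9379
Step 2: grad_x = 2*4*-2.9917 = -23.9332, grad_y = 2*1*1.9379 = 3.8757
  x_2 = -2.9917 - 0.01*-23.9332 = -2.7523
  y_2 = 1.9379 - 0.01*3.8757 = 1.8991
Step 3: grad_x = 2*4*-2.7523 = -22.0186, grad_y = 2*1*1.8991 = 3.7982
  x_3 = -2.7523 - 0.01*-22.0186 = -2.5321
  y_3 = 1.8991 - 0.01*3.7982 = 1.8611
Step 4: grad_x = 2*4*-2.5321 = -20.2571, grad_y = 2*1*1.8611 = 3.7222
  x_4 = -2.5321 - 0.01*-20.2571 = -2.3296
  y_4 = 1.8611 - 0.01*3.7222 = 1.8239
Step 5: grad_x = 2*4*-2.3296 = -18.6365, grad_y = 2*1*1.8239 = 3.6478
  x_5 = -2.3296 - 0.01*-18.6365 = -2.1432
  y_5 = 1.8239 - 0.01*3.6478 = 1.7874
f(-2.1432, 1.7874) = 4*(-2.1432)^2 + 1*1.7874^2 = 21.5681


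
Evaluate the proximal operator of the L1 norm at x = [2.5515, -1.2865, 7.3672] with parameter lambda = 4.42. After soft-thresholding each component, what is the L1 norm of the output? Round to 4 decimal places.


Soft-thresholding with lambda = 4.42:
prox(2.5515) = sign(2.5515)*max(|2.5515| - 4.42, 0) = 0.0
prox(-1.2865) = sign(-1.2865)*max(|-1.2865| - 4.42, 0) = 0.0
prox(7.3672) = sign(7.3672)*max(|7.3672| - 4.42, 0) = 2.9472
prox(x) = [0.0, 0.0, 2.9472]
||prox(x)||_1 = 0.0 + 0.0 + 2.9472 = 2.9472


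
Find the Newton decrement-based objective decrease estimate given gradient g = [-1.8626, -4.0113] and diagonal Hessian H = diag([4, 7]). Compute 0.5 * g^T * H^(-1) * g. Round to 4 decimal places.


Step 1: H is diagonal, so H^(-1) * g = [-0.4657, -0.573].
Step 2: g^T H^(-1) g = sum_i g_i^2 / H_ii
  = (-1.8626)^2/4 + (-4.0113)^2/7
  = 0.8673 + 2.2986 = 3.166
Step 3: Objective decrease = 0.5 * g^T H^(-1) g = 1.583


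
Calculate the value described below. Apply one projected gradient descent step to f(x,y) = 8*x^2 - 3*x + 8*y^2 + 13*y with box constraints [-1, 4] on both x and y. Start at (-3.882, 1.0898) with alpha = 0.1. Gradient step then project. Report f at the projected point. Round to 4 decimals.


Step 1: Compute gradient at (-3.882, 1.0898).
grad_x = 2*8*-3.882 - 3 = -65.112
grad_y = 2*8*1.0898 + 13 = 30.4368
Step 2: Gradient step.
x_raw = -3.882 - 0.1*-65.112 = 2.6292
y_raw = 1.0898 - 0.1*30.4368 = -1.9539
Step 3: Project onto [-1, 4].
x_proj = clip(2.6292) = 2.6292
y_proj = clip(-1.9539) = -1.0
Step 4: Evaluate f.
f(2.6292, -1.0) = 42.4139


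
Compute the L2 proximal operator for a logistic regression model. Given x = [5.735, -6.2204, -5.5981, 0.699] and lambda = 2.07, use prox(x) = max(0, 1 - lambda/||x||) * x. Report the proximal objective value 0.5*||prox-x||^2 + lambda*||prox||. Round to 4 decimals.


Step 1: Compute ||x||.
||x|| = 10.1691
Step 2: Compute scaling factor.
scale = max(0, 1 - 2.07/10.1691) = 0.7964
Step 3: prox(x) = [4.5676, -4.9542, -4.4586, 0.5567]
||prox(x)|| = 8.0991
Step 4: Proximal objective.
0.5*||prox-x||^2 = 2.1425
lambda*||prox|| = 16.7651
Total = 18.9076


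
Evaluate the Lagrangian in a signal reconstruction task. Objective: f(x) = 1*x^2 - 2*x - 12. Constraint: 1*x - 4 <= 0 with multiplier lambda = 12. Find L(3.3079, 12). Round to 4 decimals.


Step 1: Evaluate f(x).
f(3.3079) = 1*3.3079^2 - 2*3.3079 - 12 = -7.6736
Step 2: Evaluate g(x).
g(3.3079) = 1*3.3079 - 4 = -0.6921
Step 3: Compute Lagrangian.
L = -7.6736 + 12*-0.6921 = -15.9788


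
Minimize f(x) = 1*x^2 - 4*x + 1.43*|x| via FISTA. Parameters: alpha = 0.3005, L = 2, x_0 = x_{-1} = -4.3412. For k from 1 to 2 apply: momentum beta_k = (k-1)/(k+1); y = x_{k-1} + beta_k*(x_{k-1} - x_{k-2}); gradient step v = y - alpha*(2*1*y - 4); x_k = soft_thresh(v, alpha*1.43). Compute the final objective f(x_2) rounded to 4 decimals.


FISTA on f(x) = 1*x^2 - 4*x + 1.43*|x|
L = 2, alpha = 0.3005
Iteration 1: beta = 0.0, y = -4.3412 + 0.0*(-4.3412 + 4.3412) = -4.3412
  grad(y) = -12.6824, v = y - alpha*grad = -0.5301
  prox(v) = soft_thresh(-0.5301, 0.4297) = -0.1004
Iteration 2: beta = 0.3333, y = -0.1004 + 0.3333*(-0.1004 + 4.3412) = 1.3132
  grad(y) = -1.3737, v = y - alpha*grad = 1.726
  prox(v) = soft_thresh(1.726, 0.4297) = 1.2962
f(x_2) = 1*1.2962^2 - 4*1.2962 + 1.43*|1.2962| = -1.6511


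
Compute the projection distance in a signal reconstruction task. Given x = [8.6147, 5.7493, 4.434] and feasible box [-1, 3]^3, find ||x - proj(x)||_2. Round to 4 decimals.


Project each component onto [-1, 3].
clip(8.6147) = 3.0, clip(5.7493) = 3.0, clip(4.434) = 3.0
Projection = [3.0, 3.0, 3.0]
Squared diffs: [31.5249, 7.5587, 2.0564]
Distance = sqrt(41.14) = 6.414


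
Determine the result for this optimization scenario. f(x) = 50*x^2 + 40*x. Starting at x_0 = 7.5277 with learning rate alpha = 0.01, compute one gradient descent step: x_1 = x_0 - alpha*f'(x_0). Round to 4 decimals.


We compute the gradient at x_0 and apply the update.
f'(x) = 100*x + 40
f'(7.5277) = 100*7.5277 + 40 = 792.77
x_1 = 7.5277 - 0.01*792.77 = -0.4


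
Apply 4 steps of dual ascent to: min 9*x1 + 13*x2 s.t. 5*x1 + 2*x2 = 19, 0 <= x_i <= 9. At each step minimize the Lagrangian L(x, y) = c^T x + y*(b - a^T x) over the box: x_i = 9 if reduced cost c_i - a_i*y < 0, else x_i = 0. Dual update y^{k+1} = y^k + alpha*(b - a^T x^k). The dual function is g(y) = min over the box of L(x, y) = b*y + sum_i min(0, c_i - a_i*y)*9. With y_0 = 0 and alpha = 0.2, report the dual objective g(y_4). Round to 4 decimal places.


Dual ascent for LP: min 9*x1 + 13*x2, 5*x1 + 2*x2 = 19, 0 <= x_i <= 9
Step 1: y^k = 0.0, reduced costs: (9.0, 13.0)
  x^k = (0.0, 0.0), subgradient = b - a^T x = 19.0
  y^{k+1} = 0.0 + 0.2*19.0 = 3.8
Step 2: y^k = 3.8, reduced costs: (-10.0, 5.4)
  x^k = (9.0, 0.0), subgradient = b - a^T x = -26.0
  y^{k+1} = 3.8 + 0.2*-26.0 = -1.4
Step 3: y^k = -1.4, reduced costs: (16.0, 15.8)
  x^k = (0.0, 0.0), subgradient = b - a^T x = 19.0
  y^{k+1} = -1.4 + 0.2*19.0 = 2.4
Step 4: y^k = 2.4, reduced costs: (-3.0, 8.2)
  x^k = (9.0, 0.0), subgradient = b - a^T x = -26.0
  y^{k+1} = 2.4 + 0.2*-26.0 = -2.8
Dual objective at y_4 = -2.8: reduced costs (23.0, 18.6), box minimizer x = (0.0, 0.0)
g(y_4) = b*y + (c1 - a1*y)*x1 + (c2 - a2*y)*x2 = 19*(-2.8) + 23.0*0.0 + 18.6*0.0 = -53.2 + 0.0 + 0.0 = -53.2


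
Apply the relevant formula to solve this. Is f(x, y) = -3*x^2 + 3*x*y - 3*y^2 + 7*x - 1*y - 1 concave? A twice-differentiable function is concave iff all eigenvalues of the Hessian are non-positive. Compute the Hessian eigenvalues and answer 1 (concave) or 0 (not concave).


The Hessian of f(x,y) = -3*x^2 + 3*x*y - 3*y^2 + 7*x - 1*y - 1 is:
H = [[-6, 3], [3, -6]]
Trace = -6 - 6 = -12
Determinant = -6*-6 - (3)^2 = 27
Discriminant = (-12)^2 - 4*27 = 36.0
Eigenvalues: lambda_1 = -9.0, lambda_2 = -3.0
The function is concave.

1


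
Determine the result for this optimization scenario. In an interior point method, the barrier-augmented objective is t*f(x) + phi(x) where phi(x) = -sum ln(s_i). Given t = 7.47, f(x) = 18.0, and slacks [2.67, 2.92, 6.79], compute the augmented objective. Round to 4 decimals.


Step 1: Compute log-barrier.
ln values: [0.9821, 1.0716, 1.9155]
phi = -(0.9821 + 1.0716 + 1.9155) = -3.9691
Step 2: Compute augmented objective.
t*f(x) = 7.47*18.0 = 134.46
Total = 134.46 - 3.9691 = 130.4909


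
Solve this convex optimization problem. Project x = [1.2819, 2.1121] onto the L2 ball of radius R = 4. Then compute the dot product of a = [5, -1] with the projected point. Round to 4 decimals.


Step 1: Compute ||x|| (intermediates to 6 decimals).
||x|| = sqrt(1.2819^2 + 2.1121^2) = 2.470675
Step 2: Project.
Since ||x|| <= R, proj = x (no scaling needed).
proj(x) = [1.2819, 2.1121]
Step 3: Dot product.
a^T * proj(x) = 5*1.2819 - 1*2.1121 = 4.2974


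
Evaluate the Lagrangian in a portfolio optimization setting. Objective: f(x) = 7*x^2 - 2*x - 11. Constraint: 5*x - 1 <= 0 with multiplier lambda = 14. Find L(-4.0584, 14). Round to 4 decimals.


Step 1: Evaluate f(x).
f(-4.0584) = 7*(-4.0584)^2 - 2*(-4.0584) - 11 = 112.4111
Step 2: Evaluate g(x).
g(-4.0584) = 5*-4.0584 - 1 = -21.292
Step 3: Compute Lagrangian.
L = 112.4111 + 14*-21.292 = -185.6769


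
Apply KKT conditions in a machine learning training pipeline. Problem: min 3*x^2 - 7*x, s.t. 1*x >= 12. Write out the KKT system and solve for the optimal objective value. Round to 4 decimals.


Step 1: Try lambda = 0 (constraint inactive).
x_unc = 7/(2*3) = 1.1667
Check: 1*1.1667 = 1.1667 < 12 -- violated!
Step 2: Constraint must be active: 1*x = 12
x* = 12/1 = 12.0
lambda = (2*3*12.0 - 7)/1 = 65.0
Step 3: Compute optimal value.
f(x*) = 3*12.0^2 - 7*12.0 = 348.0


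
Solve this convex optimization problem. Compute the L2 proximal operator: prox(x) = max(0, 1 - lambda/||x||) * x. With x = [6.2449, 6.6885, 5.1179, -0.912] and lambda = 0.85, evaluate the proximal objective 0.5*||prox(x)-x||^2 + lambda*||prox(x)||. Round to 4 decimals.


Step 1: Compute ||x||.
||x|| = 10.5242
Step 2: Compute scaling factor.
scale = max(0, 1 - 0.85/10.5242) = 0.9192
Step 3: prox(x) = [5.7405, 6.1483, 4.7045, -0.8383]
||prox(x)|| = 9.6742
Step 4: Proximal objective.
0.5*||prox-x||^2 = 0.3613
lambda*||prox|| = 8.2231
Total = 8.5843


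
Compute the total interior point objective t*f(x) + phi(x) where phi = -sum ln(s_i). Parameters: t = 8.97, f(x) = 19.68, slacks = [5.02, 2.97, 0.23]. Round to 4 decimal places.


Step 1: Compute log-barrier.
ln values: [1.6134, 1.0886, -1.4697]
phi = -(1.6134 + 1.0886 - 1.4697) = -1.2323
Step 2: Compute augmented objective.
t*f(x) = 8.97*19.68 = 176.5296
Total = 176.5296 - 1.2323 = 175.2973


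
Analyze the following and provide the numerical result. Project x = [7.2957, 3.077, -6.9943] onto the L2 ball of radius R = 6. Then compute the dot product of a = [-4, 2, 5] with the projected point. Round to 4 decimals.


Step 1: Compute ||x|| (intermediates to 6 decimals).
||x|| = sqrt(7.2957^2 + 3.077^2 + (-6.9943)^2) = 10.564819
Step 2: Project.
Since ||x|| > R, scale = R/||x|| = 6/10.564819 = 0.567923, proj(x) = scale * x
proj(x) = [4.143396, 1.747499, -3.972224]
Step 3: Dot product.
a^T * proj(x) = -4*4.143396 + 2*1.747499 + 5*(-3.972224) = -32.9397


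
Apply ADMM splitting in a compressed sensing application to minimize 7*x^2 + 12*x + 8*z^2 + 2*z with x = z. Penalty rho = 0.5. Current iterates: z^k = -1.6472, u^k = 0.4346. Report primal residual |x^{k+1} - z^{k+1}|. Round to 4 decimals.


ADMM iteration with rho = 0.5, z^k = -1.6472, u^k = 0.4346
Step 1: x-update.
Minimize 7*x^2 + 12*x + (0.5/2)*(x + 1.6472 + 0.4346)^2
FOC: (2*7 + 0.5)*x = -12 + 0.5*(-1.6472 - 0.4346)
x^{k+1} = -0.8994
Step 2: z-update.
Minimize 8*z^2 + 2*z + (0.5/2)*(-0.8994 - z + 0.4346)^2
FOC: (2*8 + 0.5)*z = -2 + 0.5*(-0.8994 + 0.4346)
z^{k+1} = -0.1353
Step 3: u-update.
u^{k+1} = 0.4346 - 0.8994 + 0.1353 = -0.3295
Step 4: Primal residual = |-0.8994 + 0.1353| = 0.7641


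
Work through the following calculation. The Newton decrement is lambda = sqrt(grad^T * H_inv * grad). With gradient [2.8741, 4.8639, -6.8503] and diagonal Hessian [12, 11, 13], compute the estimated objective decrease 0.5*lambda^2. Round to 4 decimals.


Step 1: H is diagonal, so H^(-1) * g = [0.2395, 0.4422, -0.5269].
Step 2: g^T H^(-1) g = sum_i g_i^2 / H_ii
  = (2.8741)^2/12 + (4.8639)^2/11 + (-6.8503)^2/13
  = 0.6884 + 2.1507 + 3.6097 = 6.4488
Step 3: Objective decrease = 0.5 * g^T H^(-1) g = 3.2244


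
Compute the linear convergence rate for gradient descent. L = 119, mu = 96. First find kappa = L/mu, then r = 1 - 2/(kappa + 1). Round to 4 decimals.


Step 1: Compute the condition number.
kappa = L/mu = 119/96 = 1.2396
Step 2: Compute the convergence rate.
r = 1 - 2/(kappa + 1) = 1 - 2*mu/(L + mu) = (L - mu)/(L + mu) = 23/215 = 0.107


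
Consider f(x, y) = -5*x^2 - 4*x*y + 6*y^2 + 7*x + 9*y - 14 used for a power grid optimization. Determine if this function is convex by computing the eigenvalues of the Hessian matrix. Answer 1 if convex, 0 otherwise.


The Hessian of f(x,y) = -5*x^2 - 4*x*y + 6*y^2 + 7*x + 9*y - 14 is:
H = [[-10, -4], [-4, 12]]
Trace = -10 + 12 = 2
Determinant = -10*12 - (-4)^2 = -136
Discriminant = (2)^2 - 4*-136 = 548.0
Eigenvalues: lambda_1 = -10.7047, lambda_2 = 12.7047
The function is not convex.

0


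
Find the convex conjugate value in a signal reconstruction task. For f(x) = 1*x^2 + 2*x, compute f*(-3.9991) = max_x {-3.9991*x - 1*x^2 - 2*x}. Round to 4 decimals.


f*(y) = sup_x {y*x - a*x^2 - b*x} = sup_x {(y-b)*x - a*x^2}
FOC: (y - b) - 2a*x = 0 => x* = (y - b)/(2a)
x* = (-3.9991 - 2)/(2*1) = -2.9996
f*(-3.9991) = (y-b)^2/(4a) = (-3.9991 - 2)^2/(4*1)
= 35.9892/4 = 8.9973


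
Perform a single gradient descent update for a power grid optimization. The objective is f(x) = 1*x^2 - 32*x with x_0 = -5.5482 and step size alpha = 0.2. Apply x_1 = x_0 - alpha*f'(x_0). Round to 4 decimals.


We compute the gradient at x_0 and apply the update.
f'(x) = 2*x - 32
f'(-5.5482) = 2*-5.5482 - 32 = -43.0964
x_1 = -5.5482 - 0.2*-43.0964 = 3.0711


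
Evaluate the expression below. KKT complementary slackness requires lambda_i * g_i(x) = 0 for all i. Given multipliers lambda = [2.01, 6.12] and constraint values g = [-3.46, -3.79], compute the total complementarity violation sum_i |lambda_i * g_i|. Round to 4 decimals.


KKT complementary slackness check:
lambda_1 * g_1 = 2.01 * -3.46 = -6.9546
lambda_2 * g_2 = 6.12 * -3.79 = -23.1948
Total violation = 6.9546 + 23.1948 = 30.1494


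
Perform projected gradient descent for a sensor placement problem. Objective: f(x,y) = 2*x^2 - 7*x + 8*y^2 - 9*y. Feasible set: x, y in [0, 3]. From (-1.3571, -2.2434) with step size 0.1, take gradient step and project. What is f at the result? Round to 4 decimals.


Step 1: Compute gradient at (-1.3571, -2.2434).
grad_x = 2*2*-1.3571 - 7 = -12.4284
grad_y = 2*8*-2.2434 - 9 = -44.8944
Step 2: Gradient step.
x_raw = -1.3571 - 0.1*-12.4284 = -0.1143
y_raw = -2.2434 - 0.1*-44.8944 = 2.246
Step 3: Project onto [0, 3].
x_proj = clip(-0.1143) = 0.0
y_proj = clip(2.246) = 2.246
Step 4: Evaluate f.
f(0.0, 2.246) = 20.1432


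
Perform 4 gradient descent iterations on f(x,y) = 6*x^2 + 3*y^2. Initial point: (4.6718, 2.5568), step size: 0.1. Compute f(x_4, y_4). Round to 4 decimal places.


Gradient descent on f(x,y) = 6*x^2 + 3*y^2.
Starting point: (4.6718, 2.5568), alpha = 0.1
Step 1: grad_x = 2*6*4.6718 = 56.0616, grad_y = 2*3*2.5568 = 15.3408
  x_1 = 4.6718 - 0.1*56.0616 = -0.9344
  y_1 = 2.5568 - 0.1*15.3408 = 1.0227
Step 2: grad_x = 2*6*-0.9344 = -11.2123, grad_y = 2*3*1.0227 = 6.1363
  x_2 = -0.9344 - 0.1*-11.2123 = 0.1869
  y_2 = 1.0227 - 0.1*6.1363 = 0.4091
Step 3: grad_x = 2*6*0.1869 = 2.2425, grad_y = 2*3*0.4091 = 2.4545
  x_3 = 0.1869 - 0.1*2.2425 = -0.0374
  y_3 = 0.4091 - 0.1*2.4545 = 0.1636
Step 4: grad_x = 2*6*-0.0374 = -0.4485, grad_y = 2*3*0.1636 = 0.9818
  x_4 = -0.0374 - 0.1*-0.4485 = 0.0075
  y_4 = 0.1636 - 0.1*0.9818 = 0.0655
f(0.0075, 0.0655) = 6*0.0075^2 + 3*0.0655^2 = 0.0132


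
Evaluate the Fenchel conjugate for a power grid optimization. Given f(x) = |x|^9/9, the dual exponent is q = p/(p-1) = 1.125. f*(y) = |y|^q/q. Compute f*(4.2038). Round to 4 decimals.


The conjugate exponent q satisfies 1/p + 1/q = 1.
p = 9, so q = 9/(9 - 1) = 1.125
|y|^q = 4.2038^1.125 = 5.0303
f*(4.2038) = 5.0303 / 1.125 = 4.4714


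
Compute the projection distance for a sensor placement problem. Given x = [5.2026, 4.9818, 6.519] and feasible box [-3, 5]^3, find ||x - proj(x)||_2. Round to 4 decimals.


Project each component onto [-3, 5].
clip(5.2026) = 5.0, clip(4.9818) = 4.9818, clip(6.519) = 5.0
Projection = [5.0, 4.9818, 5.0]
Squared diffs: [0.041, 0.0, 2.3074]
Distance = sqrt(2.3484) = 1.5325


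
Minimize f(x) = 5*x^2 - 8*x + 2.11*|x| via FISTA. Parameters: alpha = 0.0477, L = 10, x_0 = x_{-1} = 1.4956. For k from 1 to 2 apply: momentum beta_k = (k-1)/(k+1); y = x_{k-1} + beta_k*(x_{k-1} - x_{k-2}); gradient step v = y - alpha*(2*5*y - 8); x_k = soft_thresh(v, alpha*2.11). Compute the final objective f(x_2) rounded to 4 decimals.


FISTA on f(x) = 5*x^2 - 8*x + 2.11*|x|
L = 10, alpha = 0.0477
Iteration 1: beta = 0.0, y = 1.4956 + 0.0*(1.4956 - 1.4956) = 1.4956
  grad(y) = 6.956, v = y - alpha*grad = 1.1638
  prox(v) = soft_thresh(1.1638, 0.1006) = 1.0632
Iteration 2: beta = 0.3333, y = 1.0632 + 0.3333*(1.0632 - 1.4956) = 0.919
  grad(y) = 1.19, v = y - alpha*grad = 0.8622
  prox(v) = soft_thresh(0.8622, 0.1006) = 0.7616
f(x_2) = 5*0.7616^2 - 8*0.7616 + 2.11*|0.7616| = -1.5857


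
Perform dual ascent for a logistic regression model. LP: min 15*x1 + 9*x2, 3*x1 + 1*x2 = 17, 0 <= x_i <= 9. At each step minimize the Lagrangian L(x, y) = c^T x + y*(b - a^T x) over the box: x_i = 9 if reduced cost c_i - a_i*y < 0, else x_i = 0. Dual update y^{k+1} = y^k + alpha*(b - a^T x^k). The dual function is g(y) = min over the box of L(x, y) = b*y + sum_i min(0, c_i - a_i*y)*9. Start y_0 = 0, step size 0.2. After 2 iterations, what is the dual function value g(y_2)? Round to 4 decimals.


Dual ascent for LP: min 15*x1 + 9*x2, 3*x1 + 1*x2 = 17, 0 <= x_i <= 9
Step 1: y^k = 0.0, reduced costs: (15.0, 9.0)
  x^k = (0.0, 0.0), subgradient = b - a^T x = 17.0
  y^{k+1} = 0.0 + 0.2*17.0 = 3.4
Step 2: y^k = 3.4, reduced costs: (4.8, 5.6)
  x^k = (0.0, 0.0), subgradient = b - a^T x = 17.0
  y^{k+1} = 3.4 + 0.2*17.0 = 6.8
Dual objective at y_2 = 6.8: reduced costs (-5.4, 2.2), box minimizer x = (9.0, 0.0)
g(y_2) = b*y + (c1 - a1*y)*x1 + (c2 - a2*y)*x2 = 17*6.8 + (-5.4)*9.0 + 2.2*0.0 = 115.6 - 48.6 + 0.0 = 67.0


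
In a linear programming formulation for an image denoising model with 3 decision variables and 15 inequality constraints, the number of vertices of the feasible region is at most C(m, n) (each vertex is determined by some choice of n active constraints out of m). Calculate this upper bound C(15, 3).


Each vertex corresponds to some choice of n active constraints out of m, so the number of vertices is at most C(m, n) = m! / (n!(m-n)!).
m = 15, n = 3
Numerator: 15 * 14 * 13
Denominator: 3! = 6
C(15, 3) = 455


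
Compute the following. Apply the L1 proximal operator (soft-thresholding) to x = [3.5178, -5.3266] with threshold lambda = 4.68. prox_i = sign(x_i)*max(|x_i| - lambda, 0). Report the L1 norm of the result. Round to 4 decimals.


Soft-thresholding with lambda = 4.68:
prox(3.5178) = sign(3.5178)*max(|3.5178| - 4.68, 0) = 0.0
prox(-5.3266) = sign(-5.3266)*max(|-5.3266| - 4.68, 0) = -0.6466
prox(x) = [0.0, -0.6466]
||prox(x)||_1 = 0.0 + 0.6466 = 0.6466


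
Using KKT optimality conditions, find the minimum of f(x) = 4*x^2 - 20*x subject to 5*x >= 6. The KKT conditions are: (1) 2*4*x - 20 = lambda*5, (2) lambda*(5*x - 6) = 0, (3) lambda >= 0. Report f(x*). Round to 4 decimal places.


Step 1: Try lambda = 0 (constraint inactive).
Stationarity: 2*4*x - 20 = 0
x* = 20/(2*4) = 2.5
Check constraint: 5*2.5 = 12.5 >= 6 -- satisfied.
Step 2: Compute optimal value.
f(x*) = 4*2.5^2 - 20*2.5 = -25.0


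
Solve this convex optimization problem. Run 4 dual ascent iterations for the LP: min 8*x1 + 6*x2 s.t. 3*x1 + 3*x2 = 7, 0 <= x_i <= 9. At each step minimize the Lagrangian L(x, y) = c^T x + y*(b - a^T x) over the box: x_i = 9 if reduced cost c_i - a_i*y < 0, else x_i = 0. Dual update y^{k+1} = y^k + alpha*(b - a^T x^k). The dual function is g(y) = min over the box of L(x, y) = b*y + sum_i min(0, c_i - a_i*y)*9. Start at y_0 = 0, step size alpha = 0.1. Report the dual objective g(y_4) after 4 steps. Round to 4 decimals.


Dual ascent for LP: min 8*x1 + 6*x2, 3*x1 + 3*x2 = 7, 0 <= x_i <= 9
Step 1: y^k = 0.0, reduced costs: (8.0, 6.0)
  x^k = (0.0, 0.0), subgradient = b - a^T x = 7.0
  y^{k+1} = 0.0 + 0.1*7.0 = 0.7
Step 2: y^k = 0.7, reduced costs: (5.9, 3.9)
  x^k = (0.0, 0.0), subgradient = b - a^T x = 7.0
  y^{k+1} = 0.7 + 0.1*7.0 = 1.4
Step 3: y^k = 1.4, reduced costs: (3.8, 1.8)
  x^k = (0.0, 0.0), subgradient = b - a^T x = 7.0
  y^{k+1} = 1.4 + 0.1*7.0 = 2.1
Step 4: y^k = 2.1, reduced costs: (1.7, -0.3)
  x^k = (0.0, 9.0), subgradient = b - a^T x = -20.0
  y^{k+1} = 2.1 + 0.1*-20.0 = 0.1
Dual objective at y_4 = 0.1: reduced costs (7.7, 5.7), box minimizer x = (0.0, 0.0)
g(y_4) = b*y + (c1 - a1*y)*x1 + (c2 - a2*y)*x2 = 7*0.1 + 7.7*0.0 + 5.7*0.0 = 0.7 + 0.0 + 0.0 = 0.7


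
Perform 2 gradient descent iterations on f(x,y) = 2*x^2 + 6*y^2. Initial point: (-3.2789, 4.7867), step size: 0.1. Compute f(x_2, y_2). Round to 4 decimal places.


Gradient descent on f(x,y) = 2*x^2 + 6*y^2.
Starting point: (-3.2789, 4.7867), alpha = 0.1
Step 1: grad_x = 2*2*-3.2789 = -13.1156, grad_y = 2*6*4.7867 = 57.4404
  x_1 = -3.2789 - 0.1*-13.1156 = -1.9673
  y_1 = 4.7867 - 0.1*57.4404 = -0.9573
Step 2: grad_x = 2*2*-1.9673 = -7.8694, grad_y = 2*6*-0.9573 = -11.4881
  x_2 = -1.9673 - 0.1*-7.8694 = -1.1804
  y_2 = -0.9573 - 0.1*-11.4881 = 0.1915
f(-1.1804, 0.1915) = 2*(-1.1804)^2 + 6*0.1915^2 = 3.0067


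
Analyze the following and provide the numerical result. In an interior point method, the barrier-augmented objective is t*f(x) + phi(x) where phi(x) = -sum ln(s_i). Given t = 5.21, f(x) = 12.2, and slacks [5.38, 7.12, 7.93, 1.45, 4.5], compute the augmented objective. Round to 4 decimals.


Step 1: Compute log-barrier.
ln values: [1.6827, 1.9629, 2.0707, 0.3716, 1.5041]
phi = -(1.6827 + 1.9629 + 2.0707 + 0.3716 + 1.5041) = -7.5919
Step 2: Compute augmented objective.
t*f(x) = 5.21*12.2 = 63.562
Total = 63.562 - 7.5919 = 55.9701


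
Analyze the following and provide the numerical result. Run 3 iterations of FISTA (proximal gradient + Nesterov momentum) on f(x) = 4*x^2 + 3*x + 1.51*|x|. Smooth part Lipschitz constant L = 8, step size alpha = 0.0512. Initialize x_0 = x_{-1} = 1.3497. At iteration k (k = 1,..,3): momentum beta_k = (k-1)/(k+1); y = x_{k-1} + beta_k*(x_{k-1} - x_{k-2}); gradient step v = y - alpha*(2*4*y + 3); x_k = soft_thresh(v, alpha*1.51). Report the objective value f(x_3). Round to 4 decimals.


FISTA on f(x) = 4*x^2 + 3*x + 1.51*|x|
L = 8, alpha = 0.0512
Iteration 1: beta = 0.0, y = 1.3497 + 0.0*(1.3497 - 1.3497) = 1.3497
  grad(y) = 13.7976, v = y - alpha*grad = 0.6433
  prox(v) = soft_thresh(0.6433, 0.0773) = 0.566
Iteration 2: beta = 0.3333, y = 0.566 + 0.3333*(0.566 - 1.3497) = 0.3047
  grad(y) = 5.4376, v = y - alpha*grad = 0.0263
  prox(v) = soft_thresh(0.0263, 0.0773) = 0.0
Iteration 3: beta = 0.5, y = 0.0 + 0.5*(0.0 - 0.566) = -0.283
  grad(y) = 0.7362, v = y - alpha*grad = -0.3207
  prox(v) = soft_thresh(-0.3207, 0.0773) = -0.2434
f(x_3) = 4*(-0.2434)^2 + 3*(-0.2434) + 1.51*|-0.2434| = -0.1257


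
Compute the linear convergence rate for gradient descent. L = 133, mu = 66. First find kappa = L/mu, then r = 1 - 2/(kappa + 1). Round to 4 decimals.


Step 1: Compute the condition number.
kappa = L/mu = 133/66 = 2.0152
Step 2: Compute the convergence rate.
r = 1 - 2/(kappa + 1) = 1 - 2*mu/(L + mu) = (L - mu)/(L + mu) = 67/199 = 0.3367


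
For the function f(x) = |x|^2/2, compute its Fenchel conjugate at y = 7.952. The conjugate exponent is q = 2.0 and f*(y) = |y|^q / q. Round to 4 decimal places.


The conjugate exponent q satisfies 1/p + 1/q = 1.
p = 2, so q = 2/(2 - 1) = 2.0
|y|^q = 7.952^2.0 = 63.2343
f*(7.952) = 63.2343 / 2.0 = 31.6172


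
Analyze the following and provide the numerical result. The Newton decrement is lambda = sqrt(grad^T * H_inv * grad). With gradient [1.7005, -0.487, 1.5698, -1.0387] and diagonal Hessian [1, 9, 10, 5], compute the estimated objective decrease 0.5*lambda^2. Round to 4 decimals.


Step 1: H is diagonal, so H^(-1) * g = [1.7005, -0.0541, 0.157, -0.2077].
Step 2: g^T H^(-1) g = sum_i g_i^2 / H_ii
  = (1.7005)^2/1 + (-0.487)^2/9 + (1.5698)^2/10 + (-1.0387)^2/5
  = 2.8917 + 0.0264 + 0.2464 + 0.2158 = 3.3803
Step 3: Objective decrease = 0.5 * g^T H^(-1) g = 1.6901


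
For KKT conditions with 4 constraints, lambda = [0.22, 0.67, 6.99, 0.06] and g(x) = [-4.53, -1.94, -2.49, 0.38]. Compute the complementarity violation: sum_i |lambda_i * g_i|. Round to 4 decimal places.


KKT complementary slackness check:
lambda_1 * g_1 = 0.22 * -4.53 = -0.9966
lambda_2 * g_2 = 0.67 * -1.94 = -1.2998
lambda_3 * g_3 = 6.99 * -2.49 = -17.4051
lambda_4 * g_4 = 0.06 * 0.38 = 0.0228
Total violation = 0.9966 + 1.2998 + 17.4051 + 0.0228 = 19.7243


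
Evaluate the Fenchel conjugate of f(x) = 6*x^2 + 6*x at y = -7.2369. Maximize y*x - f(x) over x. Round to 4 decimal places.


f*(y) = sup_x {y*x - a*x^2 - b*x} = sup_x {(y-b)*x - a*x^2}
FOC: (y - b) - 2a*x = 0 => x* = (y - b)/(2a)
x* = (-7.2369 - 6)/(2*6) = -1.1031
f*(-7.2369) = (y-b)^2/(4a) = (-7.2369 - 6)^2/(4*6)
= 175.2155/24 = 7.3006


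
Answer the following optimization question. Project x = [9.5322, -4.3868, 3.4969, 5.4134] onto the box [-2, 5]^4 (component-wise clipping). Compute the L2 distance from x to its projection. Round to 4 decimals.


Project each component onto [-2, 5].
clip(9.5322) = 5.0, clip(-4.3868) = -2.0, clip(3.4969) = 3.4969, clip(5.4134) = 5.0
Projection = [5.0, -2.0, 3.4969, 5.0]
Squared diffs: [20.5408, 5.6968, 0.0, 0.1709]
Distance = sqrt(26.4085) = 5.1389


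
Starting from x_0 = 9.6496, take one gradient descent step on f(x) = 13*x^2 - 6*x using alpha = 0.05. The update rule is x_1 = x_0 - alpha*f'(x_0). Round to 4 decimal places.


We compute the gradient at x_0 and apply the update.
f'(x) = 26*x - 6
f'(9.6496) = 26*9.6496 - 6 = 244.8896
x_1 = 9.6496 - 0.05*244.8896 = -2.5949


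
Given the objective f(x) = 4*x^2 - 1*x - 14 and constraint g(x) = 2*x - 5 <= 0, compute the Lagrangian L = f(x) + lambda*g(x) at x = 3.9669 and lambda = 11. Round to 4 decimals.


Step 1: Evaluate f(x).
f(3.9669) = 4*3.9669^2 - 1*3.9669 - 14 = 44.9783
Step 2: Evaluate g(x).
g(3.9669) = 2*3.9669 - 5 = 2.9338
Step 3: Compute Lagrangian.
L = 44.9783 + 11*2.9338 = 77.2501


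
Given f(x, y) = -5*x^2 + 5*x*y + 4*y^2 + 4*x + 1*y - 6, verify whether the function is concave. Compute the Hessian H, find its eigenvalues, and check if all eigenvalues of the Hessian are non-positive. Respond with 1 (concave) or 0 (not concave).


The Hessian of f(x,y) = -5*x^2 + 5*x*y + 4*y^2 + 4*x + 1*y - 6 is:
H = [[-10, 5], [5, 8]]
Trace = -10 + 8 = -2
Determinant = -10*8 - (5)^2 = -105
Discriminant = (-2)^2 - 4*-105 = 424.0
Eigenvalues: lambda_1 = -11.2956, lambda_2 = 9.2956
The function is not concave.

0


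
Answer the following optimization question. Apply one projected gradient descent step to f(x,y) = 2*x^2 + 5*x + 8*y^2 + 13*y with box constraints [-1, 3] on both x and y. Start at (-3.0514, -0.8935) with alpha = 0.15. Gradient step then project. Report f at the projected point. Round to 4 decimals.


Step 1: Compute gradient at (-3.0514, -0.8935).
grad_x = 2*2*-3.0514 + 5 = -7.2056
grad_y = 2*8*-0.8935 + 13 = -1.296
Step 2: Gradient step.
x_raw = -3.0514 - 0.15*-7.2056 = -1.9706
y_raw = -0.8935 - 0.15*-1.296 = -0.6991
Step 3: Project onto [-1, 3].
x_proj = clip(-1.9706) = -1.0
y_proj = clip(-0.6991) = -0.6991
Step 4: Evaluate f.
f(-1.0, -0.6991) = -8.1784


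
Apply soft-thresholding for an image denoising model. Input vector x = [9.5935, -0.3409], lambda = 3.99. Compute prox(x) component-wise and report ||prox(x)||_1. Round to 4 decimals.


Soft-thresholding with lambda = 3.99:
prox(9.5935) = sign(9.5935)*max(|9.5935| - 3.99, 0) = 5.6035
prox(-0.3409) = sign(-0.3409)*max(|-0.3409| - 3.99, 0) = 0.0
prox(x) = [5.6035, 0.0]
||prox(x)||_1 = 5.6035 + 0.0 = 5.6035


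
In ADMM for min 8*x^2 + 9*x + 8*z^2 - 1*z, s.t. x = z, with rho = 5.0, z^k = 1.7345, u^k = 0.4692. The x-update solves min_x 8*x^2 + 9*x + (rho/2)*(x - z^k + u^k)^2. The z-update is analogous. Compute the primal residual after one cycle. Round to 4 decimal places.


ADMM iteration with rho = 5.0, z^k = 1.7345, u^k = 0.4692
Step 1: x-update.
Minimize 8*x^2 + 9*x + (5.0/2)*(x - 1.7345 + 0.4692)^2
FOC: (2*8 + 5.0)*x = -9 + 5.0*(1.7345 - 0.4692)
x^{k+1} = -0.1273
Step 2: z-update.
Minimize 8*z^2 - 1*z + (5.0/2)*(-0.1273 - z + 0.4692)^2
FOC: (2*8 + 5.0)*z = 1 + 5.0*(-0.1273 + 0.4692)
z^{k+1} = 0.129
Step 3: u-update.
u^{k+1} = 0.4692 - 0.1273 - 0.129 = 0.2129
Step 4: Primal residual = |-0.1273 - 0.129| = 0.2563


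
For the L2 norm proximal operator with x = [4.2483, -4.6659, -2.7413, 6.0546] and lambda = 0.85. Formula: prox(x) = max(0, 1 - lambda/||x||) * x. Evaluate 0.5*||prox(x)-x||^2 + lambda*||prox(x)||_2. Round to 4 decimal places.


Step 1: Compute ||x||.
||x|| = 9.1647
Step 2: Compute scaling factor.
scale = max(0, 1 - 0.85/9.1647) = 0.9073
Step 3: prox(x) = [3.8543, -4.2332, -2.4871, 5.4931]
||prox(x)|| = 8.3147
Step 4: Proximal objective.
0.5*||prox-x||^2 = 0.3613
lambda*||prox|| = 7.0675
Total = 7.4287


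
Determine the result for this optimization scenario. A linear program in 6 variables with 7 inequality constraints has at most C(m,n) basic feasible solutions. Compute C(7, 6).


Each vertex corresponds to some choice of n active constraints out of m, so the number of vertices is at most C(m, n) = m! / (n!(m-n)!).
m = 7, n = 6
Numerator: 7 * 6 * 5 * 4 * 3 * 2
Denominator: 6! = 720
C(7, 6) = 7


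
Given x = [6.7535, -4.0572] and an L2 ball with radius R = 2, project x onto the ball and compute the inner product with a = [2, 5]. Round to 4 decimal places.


Step 1: Compute ||x|| (intermediates to 6 decimals).
||x|| = sqrt(6.7535^2 + (-4.0572)^2) = 7.878492
Step 2: Project.
Since ||x|| > R, scale = R/||x|| = 2/7.878492 = 0.253856, proj(x) = scale * x
proj(x) = [1.714416, -1.029945]
Step 3: Dot product.
a^T * proj(x) = 2*1.714416 + 5*(-1.029945) = -1.7209


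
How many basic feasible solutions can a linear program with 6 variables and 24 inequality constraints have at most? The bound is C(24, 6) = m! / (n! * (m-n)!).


Each vertex corresponds to some choice of n active constraints out of m, so the number of vertices is at most C(m, n) = m! / (n!(m-n)!).
m = 24, n = 6
Numerator: 24 * 23 * 22 * 21 * 20 * 19
Denominator: 6! = 720
C(24, 6) = 134596


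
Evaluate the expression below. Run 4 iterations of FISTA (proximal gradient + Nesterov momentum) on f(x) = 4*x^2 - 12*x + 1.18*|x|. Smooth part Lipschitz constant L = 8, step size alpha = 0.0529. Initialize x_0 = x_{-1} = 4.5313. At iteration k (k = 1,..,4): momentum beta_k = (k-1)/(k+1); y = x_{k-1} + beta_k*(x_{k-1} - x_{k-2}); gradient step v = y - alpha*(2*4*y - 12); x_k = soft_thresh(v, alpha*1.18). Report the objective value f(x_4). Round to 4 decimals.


FISTA on f(x) = 4*x^2 - 12*x + 1.18*|x|
L = 8, alpha = 0.0529
Iteration 1: beta = 0.0, y = 4.5313 + 0.0*(4.5313 - 4.5313) = 4.5313
  grad(y) = 24.2504, v = y - alpha*grad = 3.2485
  prox(v) = soft_thresh(3.2485, 0.0624) = 3.186
Iteration 2: beta = 0.3333, y = 3.186 + 0.3333*(3.186 - 4.5313) = 2.7376
  grad(y) = 9.9009, v = y - alpha*grad = 2.2139
  prox(v) = soft_thresh(2.2139, 0.0624) = 2.1514
Iteration 3: beta = 0.5, y = 2.1514 + 0.5*(2.1514 - 3.186) = 1.6341
  grad(y) = 1.073, v = y - alpha*grad = 1.5774
  prox(v) = soft_thresh(1.5774, 0.0624) = 1.5149
Iteration 4: beta = 0.6, y = 1.5149 + 0.6*(1.5149 - 2.1514) = 1.1331
  grad(y) = -2.9356, v = y - alpha*grad = 1.2883
  prox(v) = soft_thresh(1.2883, 0.0624) = 1.2259
f(x_4) = 4*1.2259^2 - 12*1.2259 + 1.18*|1.2259| = -7.2529


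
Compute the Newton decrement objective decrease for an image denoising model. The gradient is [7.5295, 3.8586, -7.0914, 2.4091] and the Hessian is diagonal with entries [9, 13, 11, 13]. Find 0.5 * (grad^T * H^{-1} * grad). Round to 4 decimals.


Step 1: H is diagonal, so H^(-1) * g = [0.8366, 0.2968, -0.6447, 0.1853].
Step 2: g^T H^(-1) g = sum_i g_i^2 / H_ii
  = (7.5295)^2/9 + (3.8586)^2/13 + (-7.0914)^2/11 + (2.4091)^2/13
  = 6.2993 + 1.1453 + 4.5716 + 0.4464 = 12.4626
Step 3: Objective decrease = 0.5 * g^T H^(-1) g = 6.2313


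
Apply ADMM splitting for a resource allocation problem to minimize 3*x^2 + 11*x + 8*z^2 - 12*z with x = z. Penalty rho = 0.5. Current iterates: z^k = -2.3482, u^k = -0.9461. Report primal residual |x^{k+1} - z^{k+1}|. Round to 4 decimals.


ADMM iteration with rho = 0.5, z^k = -2.3482, u^k = -0.9461
Step 1: x-update.
Minimize 3*x^2 + 11*x + (0.5/2)*(x + 2.3482 - 0.9461)^2
FOC: (2*3 + 0.5)*x = -11 + 0.5*(-2.3482 + 0.9461)
x^{k+1} = -1.8002
Step 2: z-update.
Minimize 8*z^2 - 12*z + (0.5/2)*(-1.8002 - z - 0.9461)^2
FOC: (2*8 + 0.5)*z = 12 + 0.5*(-1.8002 - 0.9461)
z^{k+1} = 0.6441
Step 3: u-update.
u^{k+1} = -0.9461 - 1.8002 - 0.6441 = -3.3903
Step 4: Primal residual = |-1.8002 - 0.6441| = 2.4442


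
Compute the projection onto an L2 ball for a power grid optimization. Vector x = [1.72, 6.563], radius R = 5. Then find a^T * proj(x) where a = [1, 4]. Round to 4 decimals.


Step 1: Compute ||x|| (intermediates to 6 decimals).
||x|| = sqrt(1.72^2 + 6.563^2) = 6.784642
Step 2: Project.
Since ||x|| > R, scale = R/||x|| = 5/6.784642 = 0.736959, proj(x) = scale * x
proj(x) = [1.267569, 4.836662]
Step 3: Dot product.
a^T * proj(x) = 1*1.267569 + 4*4.836662 = 20.6142


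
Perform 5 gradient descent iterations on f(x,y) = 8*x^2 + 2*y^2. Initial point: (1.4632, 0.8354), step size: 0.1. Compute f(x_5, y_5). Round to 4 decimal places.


Gradient descent on f(x,y) = 8*x^2 + 2*y^2.
Starting point: (1.4632, 0.8354), alpha = 0.1
Step 1: grad_x = 2*8*1.4632 = 23.4112, grad_y = 2*2*0.8354 = 3.3416
  x_1 = 1.4632 - 0.1*23.4112 = -0.8779
  y_1 = 0.8354 - 0.1*3.3416 = 0.5012
Step 2: grad_x = 2*8*-0.8779 = -14.0467, grad_y = 2*2*0.5012 = 2.005
  x_2 = -0.8779 - 0.1*-14.0467 = 0.5268
  y_2 = 0.5012 - 0.1*2.005 = 0.3007
Step 3: grad_x = 2*8*0.5268 = 8.428, grad_y = 2*2*0.3007 = 1.203
  x_3 = 0.5268 - 0.1*8.428 = -0.3161
  y_3 = 0.3007 - 0.1*1.203 = 0.1804
Step 4: grad_x = 2*8*-0.3161 = -5.0568, grad_y = 2*2*0.1804 = 0.7218
  x_4 = -0.3161 - 0.1*-5.0568 = 0.1896
  y_4 = 0.1804 - 0.1*0.7218 = 0.1083
Step 5: grad_x = 2*8*0.1896 = 3.0341, grad_y = 2*2*0.1083 = 0.4331
  x_5 = 0.1896 - 0.1*3.0341 = -0.1138
  y_5 = 0.1083 - 0.1*0.4331 = 0.065
f(-0.1138, 0.065) = 8*(-0.1138)^2 + 2*0.065^2 = 0.112


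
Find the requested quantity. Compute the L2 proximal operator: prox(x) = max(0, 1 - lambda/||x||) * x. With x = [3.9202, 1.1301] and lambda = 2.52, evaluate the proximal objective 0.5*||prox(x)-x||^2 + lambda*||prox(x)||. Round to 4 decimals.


Step 1: Compute ||x||.
||x|| = 4.0798
Step 2: Compute scaling factor.
scale = max(0, 1 - 2.52/4.0798) = 0.3823
Step 3: prox(x) = [1.4988, 0.4321]
||prox(x)|| = 1.5598
Step 4: Proximal objective.
0.5*||prox-x||^2 = 3.1752
lambda*||prox|| = 3.9307
Total = 7.106


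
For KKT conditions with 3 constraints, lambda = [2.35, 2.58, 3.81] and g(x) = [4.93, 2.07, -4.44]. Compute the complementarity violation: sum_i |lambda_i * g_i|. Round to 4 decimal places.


KKT complementary slackness check:
lambda_1 * g_1 = 2.35 * 4.93 = 11.5855
lambda_2 * g_2 = 2.58 * 2.07 = 5.3406
lambda_3 * g_3 = 3.81 * -4.44 = -16.9164
Total violation = 11.5855 + 5.3406 + 16.9164 = 33.8425


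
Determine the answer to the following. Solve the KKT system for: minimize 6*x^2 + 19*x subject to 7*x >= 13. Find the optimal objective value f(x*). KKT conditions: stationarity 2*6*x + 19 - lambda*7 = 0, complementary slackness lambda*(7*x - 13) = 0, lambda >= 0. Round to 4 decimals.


Step 1: Try lambda = 0 (constraint inactive).
x_unc = -19/(2*6) = -1.5833
Check: 7*-1.5833 = -11.0831 < 13 -- violated!
Step 2: Constraint must be active: 7*x = 13
x* = 13/7 = 1.8571 (rounded; the exact value 13/7 is used below)
lambda = (2*6*(13/7) + 19)/7 = 5.898
Step 3: Compute optimal value.
f(x*) = 6*(13/7)^2 + 19*(13/7) = 55.9796


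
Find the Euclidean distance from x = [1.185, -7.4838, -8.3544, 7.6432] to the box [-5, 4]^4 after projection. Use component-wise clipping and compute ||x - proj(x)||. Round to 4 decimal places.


Project each component onto [-5, 4].
clip(1.185) = 1.185, clip(-7.4838) = -5.0, clip(-8.3544) = -5.0, clip(7.6432) = 4.0
Projection = [1.185, -5.0, -5.0, 4.0]
Squared diffs: [0.0, 6.1693, 11.252, 13.2729]
Distance = sqrt(30.6942) = 5.5402


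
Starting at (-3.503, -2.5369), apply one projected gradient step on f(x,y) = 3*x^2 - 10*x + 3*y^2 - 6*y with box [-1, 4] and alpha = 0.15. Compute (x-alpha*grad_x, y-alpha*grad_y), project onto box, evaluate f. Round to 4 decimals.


Step 1: Compute gradient at (-3.503, -2.5369).
grad_x = 2*3*-3.503 - 10 = -31.018
grad_y = 2*3*-2.5369 - 6 = -21.2214
Step 2: Gradient step.
x_raw = -3.503 - 0.15*-31.018 = 1.1497
y_raw = -2.5369 - 0.15*-21.2214 = 0.6463
Step 3: Project onto [-1, 4].
x_proj = clip(1.1497) = 1.1497
y_proj = clip(0.6463) = 0.6463
Step 4: Evaluate f.
f(1.1497, 0.6463) = -10.1563


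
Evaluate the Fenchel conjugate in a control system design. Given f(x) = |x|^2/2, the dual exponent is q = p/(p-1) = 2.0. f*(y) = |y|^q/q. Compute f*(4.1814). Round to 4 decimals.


The conjugate exponent q satisfies 1/p + 1/q = 1.
p = 2, so q = 2/(2 - 1) = 2.0
|y|^q = 4.1814^2.0 = 17.4841
f*(4.1814) = 17.4841 / 2.0 = 8.7421


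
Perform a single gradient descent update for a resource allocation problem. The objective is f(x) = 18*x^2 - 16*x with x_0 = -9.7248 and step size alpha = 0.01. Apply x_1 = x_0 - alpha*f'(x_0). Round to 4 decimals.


We compute the gradient at x_0 and apply the update.
f'(x) = 36*x - 16
f'(-9.7248) = 36*-9.7248 - 16 = -366.0928
x_1 = -9.7248 - 0.01*-366.0928 = -6.0639


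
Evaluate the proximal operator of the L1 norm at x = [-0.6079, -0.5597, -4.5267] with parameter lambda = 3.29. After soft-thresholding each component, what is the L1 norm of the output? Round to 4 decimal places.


Soft-thresholding with lambda = 3.29:
prox(-0.6079) = sign(-0.6079)*max(|-0.6079| - 3.29, 0) = 0.0
prox(-0.5597) = sign(-0.5597)*max(|-0.5597| - 3.29, 0) = 0.0
prox(-4.5267) = sign(-4.5267)*max(|-4.5267| - 3.29, 0) = -1.2367
prox(x) = [0.0, 0.0, -1.2367]
||prox(x)||_1 = 0.0 + 0.0 + 1.2367 = 1.2367


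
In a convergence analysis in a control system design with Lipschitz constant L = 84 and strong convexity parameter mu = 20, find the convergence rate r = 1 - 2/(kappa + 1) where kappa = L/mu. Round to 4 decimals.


Step 1: Compute the condition number.
kappa = L/mu = 84/20 = 4.2
Step 2: Compute the convergence rate.
r = 1 - 2/(kappa + 1) = 1 - 2*mu/(L + mu) = (L - mu)/(L + mu) = 64/104 = 0.6154


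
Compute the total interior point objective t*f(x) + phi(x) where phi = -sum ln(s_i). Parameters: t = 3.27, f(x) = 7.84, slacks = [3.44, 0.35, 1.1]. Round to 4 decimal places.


Step 1: Compute log-barrier.
ln values: [1.2355, -1.0498, 0.0953]
phi = -(1.2355 - 1.0498 + 0.0953) = -0.281
Step 2: Compute augmented objective.
t*f(x) = 3.27*7.84 = 25.6368
Total = 25.6368 - 0.281 = 25.3558


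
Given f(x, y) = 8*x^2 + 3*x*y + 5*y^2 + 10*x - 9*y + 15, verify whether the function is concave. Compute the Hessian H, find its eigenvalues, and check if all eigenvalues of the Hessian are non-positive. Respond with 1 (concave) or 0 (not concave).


The Hessian of f(x,y) = 8*x^2 + 3*x*y + 5*y^2 + 10*x - 9*y + 15 is:
H = [[16, 3], [3, 10]]
Trace = 16 + 10 = 26
Determinant = 16*10 - (3)^2 = 151
Discriminant = (26)^2 - 4*151 = 72.0
Eigenvalues: lambda_1 = 8.7574, lambda_2 = 17.2426
The function is not concave.

0
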